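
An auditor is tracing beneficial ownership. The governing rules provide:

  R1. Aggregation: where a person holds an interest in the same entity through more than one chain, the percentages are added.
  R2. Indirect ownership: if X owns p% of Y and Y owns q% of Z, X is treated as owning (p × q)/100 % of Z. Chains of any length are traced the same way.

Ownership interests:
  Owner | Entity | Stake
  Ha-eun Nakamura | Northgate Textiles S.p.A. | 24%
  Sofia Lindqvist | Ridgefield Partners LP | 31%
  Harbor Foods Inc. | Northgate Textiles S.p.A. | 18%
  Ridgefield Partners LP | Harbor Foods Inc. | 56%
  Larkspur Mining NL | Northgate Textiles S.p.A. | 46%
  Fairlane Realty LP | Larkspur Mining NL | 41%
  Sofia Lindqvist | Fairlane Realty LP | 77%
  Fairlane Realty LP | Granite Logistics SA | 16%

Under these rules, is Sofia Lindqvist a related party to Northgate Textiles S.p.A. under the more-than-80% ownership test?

Chain via Fairlane Realty LP → Larkspur Mining NL (R2): 77% × 41% × 46% = 14.5222% of Northgate Textiles S.p.A.
Chain via Ridgefield Partners LP → Harbor Foods Inc. (R2): 31% × 56% × 18% = 3.1248% of Northgate Textiles S.p.A.
Aggregating (R1): 14.5222% + 3.1248% = 17.647%.
17.647% does not exceed the 80% threshold, so Sofia is not a related party to Northgate Textiles S.p.A.

No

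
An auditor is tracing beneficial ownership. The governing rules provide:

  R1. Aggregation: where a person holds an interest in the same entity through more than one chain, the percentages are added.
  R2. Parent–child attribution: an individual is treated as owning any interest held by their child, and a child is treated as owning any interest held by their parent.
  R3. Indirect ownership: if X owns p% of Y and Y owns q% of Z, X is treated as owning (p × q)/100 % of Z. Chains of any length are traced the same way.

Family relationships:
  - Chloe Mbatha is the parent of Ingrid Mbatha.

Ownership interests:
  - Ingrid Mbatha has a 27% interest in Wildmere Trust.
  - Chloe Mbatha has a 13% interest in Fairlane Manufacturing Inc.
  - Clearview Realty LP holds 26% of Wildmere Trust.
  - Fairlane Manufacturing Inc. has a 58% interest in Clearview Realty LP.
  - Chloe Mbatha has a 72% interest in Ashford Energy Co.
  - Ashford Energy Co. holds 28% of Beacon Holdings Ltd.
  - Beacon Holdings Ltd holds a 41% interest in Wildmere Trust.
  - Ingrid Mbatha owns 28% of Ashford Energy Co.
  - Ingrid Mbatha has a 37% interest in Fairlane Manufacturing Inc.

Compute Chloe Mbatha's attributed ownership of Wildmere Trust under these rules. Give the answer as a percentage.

46.02%

By parent–child attribution (R2), Chloe Mbatha is treated as also owning Ingrid Mbatha's interest in Fairlane Manufacturing Inc, giving 13% + 37% = 50%.
By parent–child attribution (R2), Chloe Mbatha is treated as also owning Ingrid Mbatha's interest in Ashford Energy Co, giving 72% + 28% = 100%.
By parent–child attribution (R2), Chloe Mbatha is treated as owning Ingrid Mbatha's 27% interest in Wildmere Trust.
Chain via Fairlane Manufacturing Inc. → Clearview Realty LP (R3): 50% × 58% × 26% = 7.54% of Wildmere Trust.
Chain via Ashford Energy Co. → Beacon Holdings Ltd (R3): 100% × 28% × 41% = 11.48% of Wildmere Trust.
Direct interest in Wildmere Trust: 27%.
Aggregating (R1): 7.54% + 11.48% + 27% = 46.02%.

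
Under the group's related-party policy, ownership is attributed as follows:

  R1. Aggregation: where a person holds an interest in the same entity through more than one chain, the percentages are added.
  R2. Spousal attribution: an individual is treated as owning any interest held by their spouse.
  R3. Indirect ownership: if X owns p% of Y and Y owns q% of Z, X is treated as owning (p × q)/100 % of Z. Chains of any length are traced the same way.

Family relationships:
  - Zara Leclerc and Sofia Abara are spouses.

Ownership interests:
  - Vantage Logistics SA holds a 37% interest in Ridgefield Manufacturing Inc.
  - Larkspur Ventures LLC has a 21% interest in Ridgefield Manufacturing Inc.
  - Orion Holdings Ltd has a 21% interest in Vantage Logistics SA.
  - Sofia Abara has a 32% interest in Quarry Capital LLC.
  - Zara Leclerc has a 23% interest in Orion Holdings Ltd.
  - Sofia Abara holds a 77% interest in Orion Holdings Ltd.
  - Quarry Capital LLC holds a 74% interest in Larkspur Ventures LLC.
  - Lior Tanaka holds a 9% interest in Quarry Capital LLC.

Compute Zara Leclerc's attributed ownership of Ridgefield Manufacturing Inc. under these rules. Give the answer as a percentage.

12.7428%

By spousal attribution (R2), Zara Leclerc is treated as also owning Sofia Abara's interest in Orion Holdings Ltd, giving 23% + 77% = 100%.
By spousal attribution (R2), Zara Leclerc is treated as owning Sofia Abara's 32% interest in Quarry Capital LLC.
Chain via Orion Holdings Ltd → Vantage Logistics SA (R3): 100% × 21% × 37% = 7.77% of Ridgefield Manufacturing Inc.
Chain via Quarry Capital LLC → Larkspur Ventures LLC (R3): 32% × 74% × 21% = 4.9728% of Ridgefield Manufacturing Inc.
Aggregating (R1): 7.77% + 4.9728% = 12.7428%.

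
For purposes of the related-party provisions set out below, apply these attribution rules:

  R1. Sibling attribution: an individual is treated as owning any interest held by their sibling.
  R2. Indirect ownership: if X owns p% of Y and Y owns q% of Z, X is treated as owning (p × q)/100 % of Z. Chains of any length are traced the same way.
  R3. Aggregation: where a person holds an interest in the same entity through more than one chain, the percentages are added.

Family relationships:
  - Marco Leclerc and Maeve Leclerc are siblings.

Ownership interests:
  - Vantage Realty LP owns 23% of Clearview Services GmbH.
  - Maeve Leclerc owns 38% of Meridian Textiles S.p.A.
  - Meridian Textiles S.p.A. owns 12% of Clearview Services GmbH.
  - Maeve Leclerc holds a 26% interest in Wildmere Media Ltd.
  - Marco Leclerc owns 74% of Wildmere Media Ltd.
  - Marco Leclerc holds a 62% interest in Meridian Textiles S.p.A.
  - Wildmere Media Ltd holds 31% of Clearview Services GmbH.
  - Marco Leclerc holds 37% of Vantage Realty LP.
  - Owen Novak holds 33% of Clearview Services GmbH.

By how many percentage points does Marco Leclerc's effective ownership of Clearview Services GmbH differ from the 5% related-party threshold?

By sibling attribution (R1), Marco Leclerc is treated as also owning Maeve Leclerc's interest in Meridian Textiles S.p.A, giving 62% + 38% = 100%.
By sibling attribution (R1), Marco Leclerc is treated as also owning Maeve Leclerc's interest in Wildmere Media Ltd, giving 74% + 26% = 100%.
Chain via Meridian Textiles S.p.A. (R2): 100% × 12% = 12% of Clearview Services GmbH.
Chain via Wildmere Media Ltd (R2): 100% × 31% = 31% of Clearview Services GmbH.
Chain via Vantage Realty LP (R2): 37% × 23% = 8.51% of Clearview Services GmbH.
Aggregating (R3): 12% + 31% + 8.51% = 51.51%.
51.51% exceeds the 5% threshold by 46.51 percentage points.

46.51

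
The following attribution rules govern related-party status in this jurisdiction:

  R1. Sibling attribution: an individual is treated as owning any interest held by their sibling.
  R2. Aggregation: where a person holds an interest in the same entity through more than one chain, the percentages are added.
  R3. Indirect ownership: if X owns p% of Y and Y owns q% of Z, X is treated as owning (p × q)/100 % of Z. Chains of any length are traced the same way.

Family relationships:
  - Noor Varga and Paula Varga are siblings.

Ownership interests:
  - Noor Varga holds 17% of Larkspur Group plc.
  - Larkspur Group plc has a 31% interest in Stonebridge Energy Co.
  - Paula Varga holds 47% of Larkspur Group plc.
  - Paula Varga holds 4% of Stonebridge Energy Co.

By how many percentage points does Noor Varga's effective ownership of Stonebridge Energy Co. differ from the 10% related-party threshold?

By sibling attribution (R1), Noor Varga is treated as also owning Paula Varga's interest in Larkspur Group plc, giving 17% + 47% = 64%.
By sibling attribution (R1), Noor Varga is treated as owning Paula Varga's 4% interest in Stonebridge Energy Co.
Chain via Larkspur Group plc (R3): 64% × 31% = 19.84% of Stonebridge Energy Co.
Direct interest in Stonebridge Energy Co: 4%.
Aggregating (R2): 19.84% + 4% = 23.84%.
23.84% exceeds the 10% threshold by 13.84 percentage points.

13.84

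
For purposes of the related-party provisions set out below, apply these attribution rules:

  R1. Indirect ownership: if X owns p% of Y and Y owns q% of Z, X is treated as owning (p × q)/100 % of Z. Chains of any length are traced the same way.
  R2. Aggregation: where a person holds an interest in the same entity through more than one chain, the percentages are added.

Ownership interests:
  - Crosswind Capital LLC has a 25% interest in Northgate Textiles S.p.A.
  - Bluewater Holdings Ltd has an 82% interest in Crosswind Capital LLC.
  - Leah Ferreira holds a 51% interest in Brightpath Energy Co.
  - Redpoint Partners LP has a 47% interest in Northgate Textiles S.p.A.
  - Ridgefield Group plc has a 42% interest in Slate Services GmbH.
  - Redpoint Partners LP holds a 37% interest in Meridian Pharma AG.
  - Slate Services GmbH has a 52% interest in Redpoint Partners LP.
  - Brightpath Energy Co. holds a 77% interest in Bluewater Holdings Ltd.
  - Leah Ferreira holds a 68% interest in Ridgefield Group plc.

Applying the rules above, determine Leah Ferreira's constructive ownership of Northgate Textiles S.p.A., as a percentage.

Chain via Ridgefield Group plc → Slate Services GmbH → Redpoint Partners LP (R1): 68% × 42% × 52% × 47% = 6.980064% of Northgate Textiles S.p.A.
Chain via Brightpath Energy Co. → Bluewater Holdings Ltd → Crosswind Capital LLC (R1): 51% × 77% × 82% × 25% = 8.05035% of Northgate Textiles S.p.A.
Aggregating (R2): 6.980064% + 8.05035% = 15.030414%.

15.030414%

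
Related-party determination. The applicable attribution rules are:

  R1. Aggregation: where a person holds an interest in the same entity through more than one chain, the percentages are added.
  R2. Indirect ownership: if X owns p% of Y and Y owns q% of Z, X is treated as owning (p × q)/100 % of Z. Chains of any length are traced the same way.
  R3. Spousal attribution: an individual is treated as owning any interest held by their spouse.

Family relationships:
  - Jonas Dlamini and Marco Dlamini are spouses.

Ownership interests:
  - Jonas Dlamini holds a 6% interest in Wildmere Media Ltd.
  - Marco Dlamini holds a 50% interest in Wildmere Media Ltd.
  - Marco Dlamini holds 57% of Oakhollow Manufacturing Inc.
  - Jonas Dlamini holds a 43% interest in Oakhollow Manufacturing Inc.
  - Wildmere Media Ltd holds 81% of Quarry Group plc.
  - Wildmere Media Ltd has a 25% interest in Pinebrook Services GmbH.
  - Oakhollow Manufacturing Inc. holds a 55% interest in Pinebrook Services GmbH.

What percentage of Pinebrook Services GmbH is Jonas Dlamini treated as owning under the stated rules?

69%

By spousal attribution (R3), Jonas Dlamini is treated as also owning Marco Dlamini's interest in Oakhollow Manufacturing Inc, giving 43% + 57% = 100%.
By spousal attribution (R3), Jonas Dlamini is treated as also owning Marco Dlamini's interest in Wildmere Media Ltd, giving 6% + 50% = 56%.
Chain via Oakhollow Manufacturing Inc. (R2): 100% × 55% = 55% of Pinebrook Services GmbH.
Chain via Wildmere Media Ltd (R2): 56% × 25% = 14% of Pinebrook Services GmbH.
Aggregating (R1): 55% + 14% = 69%.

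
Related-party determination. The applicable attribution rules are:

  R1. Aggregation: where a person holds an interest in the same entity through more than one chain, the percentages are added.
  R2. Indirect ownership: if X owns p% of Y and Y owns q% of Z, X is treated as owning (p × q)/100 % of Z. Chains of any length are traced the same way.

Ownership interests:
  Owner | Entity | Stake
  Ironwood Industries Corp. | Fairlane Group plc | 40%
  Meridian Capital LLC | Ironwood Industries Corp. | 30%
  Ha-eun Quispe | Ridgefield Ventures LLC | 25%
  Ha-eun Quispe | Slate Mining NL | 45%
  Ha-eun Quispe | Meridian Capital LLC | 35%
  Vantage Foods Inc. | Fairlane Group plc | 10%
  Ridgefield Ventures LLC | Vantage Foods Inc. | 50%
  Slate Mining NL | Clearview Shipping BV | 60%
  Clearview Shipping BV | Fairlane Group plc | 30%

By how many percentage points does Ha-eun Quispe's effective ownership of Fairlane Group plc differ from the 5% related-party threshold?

Chain via Meridian Capital LLC → Ironwood Industries Corp. (R2): 35% × 30% × 40% = 4.2% of Fairlane Group plc.
Chain via Slate Mining NL → Clearview Shipping BV (R2): 45% × 60% × 30% = 8.1% of Fairlane Group plc.
Chain via Ridgefield Ventures LLC → Vantage Foods Inc. (R2): 25% × 50% × 10% = 1.25% of Fairlane Group plc.
Aggregating (R1): 4.2% + 8.1% + 1.25% = 13.55%.
13.55% exceeds the 5% threshold by 8.55 percentage points.

8.55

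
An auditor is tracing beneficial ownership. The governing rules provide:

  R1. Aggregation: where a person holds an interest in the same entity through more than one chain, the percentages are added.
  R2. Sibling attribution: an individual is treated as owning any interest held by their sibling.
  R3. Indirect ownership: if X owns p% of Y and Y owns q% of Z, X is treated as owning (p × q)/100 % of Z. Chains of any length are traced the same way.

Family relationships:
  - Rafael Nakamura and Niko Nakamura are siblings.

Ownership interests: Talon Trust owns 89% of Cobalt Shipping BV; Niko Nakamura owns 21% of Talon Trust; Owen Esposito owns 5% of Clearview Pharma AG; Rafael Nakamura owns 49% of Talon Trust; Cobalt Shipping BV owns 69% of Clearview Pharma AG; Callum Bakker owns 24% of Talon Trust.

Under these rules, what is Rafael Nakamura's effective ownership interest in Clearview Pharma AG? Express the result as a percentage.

By sibling attribution (R2), Rafael Nakamura is treated as also owning Niko Nakamura's interest in Talon Trust, giving 49% + 21% = 70%.
Chain via Talon Trust → Cobalt Shipping BV (R3): 70% × 89% × 69% = 42.987% of Clearview Pharma AG.

42.987%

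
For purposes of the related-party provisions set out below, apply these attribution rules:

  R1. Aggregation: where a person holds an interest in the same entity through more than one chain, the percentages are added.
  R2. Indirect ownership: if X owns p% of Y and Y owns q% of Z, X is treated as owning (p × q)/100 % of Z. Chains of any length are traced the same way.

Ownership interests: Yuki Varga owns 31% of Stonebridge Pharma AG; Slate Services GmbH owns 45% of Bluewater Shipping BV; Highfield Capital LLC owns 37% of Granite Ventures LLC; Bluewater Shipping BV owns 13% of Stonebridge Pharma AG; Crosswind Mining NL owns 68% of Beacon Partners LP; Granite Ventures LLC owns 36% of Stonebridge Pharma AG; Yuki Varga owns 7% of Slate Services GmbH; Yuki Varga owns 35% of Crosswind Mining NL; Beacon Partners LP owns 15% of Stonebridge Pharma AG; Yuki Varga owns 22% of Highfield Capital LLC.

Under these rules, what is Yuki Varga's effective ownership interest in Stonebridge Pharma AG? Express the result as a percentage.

37.9099%

Chain via Crosswind Mining NL → Beacon Partners LP (R2): 35% × 68% × 15% = 3.57% of Stonebridge Pharma AG.
Chain via Slate Services GmbH → Bluewater Shipping BV (R2): 7% × 45% × 13% = 0.4095% of Stonebridge Pharma AG.
Chain via Highfield Capital LLC → Granite Ventures LLC (R2): 22% × 37% × 36% = 2.9304% of Stonebridge Pharma AG.
Direct interest in Stonebridge Pharma AG: 31%.
Aggregating (R1): 3.57% + 0.4095% + 2.9304% + 31% = 37.9099%.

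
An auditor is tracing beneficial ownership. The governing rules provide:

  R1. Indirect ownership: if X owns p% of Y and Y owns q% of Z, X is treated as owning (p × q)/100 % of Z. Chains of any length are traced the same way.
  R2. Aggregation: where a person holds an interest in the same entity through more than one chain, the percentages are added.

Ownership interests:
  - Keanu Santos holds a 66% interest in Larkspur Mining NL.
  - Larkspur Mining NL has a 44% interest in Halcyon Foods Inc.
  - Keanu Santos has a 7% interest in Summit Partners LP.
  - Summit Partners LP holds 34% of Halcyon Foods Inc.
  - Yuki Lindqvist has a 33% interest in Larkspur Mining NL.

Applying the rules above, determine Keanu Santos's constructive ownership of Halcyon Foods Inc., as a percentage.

31.42%

Chain via Larkspur Mining NL (R1): 66% × 44% = 29.04% of Halcyon Foods Inc.
Chain via Summit Partners LP (R1): 7% × 34% = 2.38% of Halcyon Foods Inc.
Aggregating (R2): 29.04% + 2.38% = 31.42%.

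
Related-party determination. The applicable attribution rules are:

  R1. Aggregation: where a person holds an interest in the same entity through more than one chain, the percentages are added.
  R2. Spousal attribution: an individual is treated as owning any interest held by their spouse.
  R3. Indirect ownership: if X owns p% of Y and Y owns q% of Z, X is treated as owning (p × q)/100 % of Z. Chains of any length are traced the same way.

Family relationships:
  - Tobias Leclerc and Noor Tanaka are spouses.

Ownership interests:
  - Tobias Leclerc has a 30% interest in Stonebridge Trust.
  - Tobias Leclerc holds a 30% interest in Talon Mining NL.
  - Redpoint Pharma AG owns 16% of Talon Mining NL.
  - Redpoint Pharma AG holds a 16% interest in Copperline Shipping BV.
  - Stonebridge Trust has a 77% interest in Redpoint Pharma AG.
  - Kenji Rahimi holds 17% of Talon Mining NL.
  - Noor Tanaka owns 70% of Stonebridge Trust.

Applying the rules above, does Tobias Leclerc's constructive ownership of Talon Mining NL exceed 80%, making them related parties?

No

By spousal attribution (R2), Tobias Leclerc is treated as also owning Noor Tanaka's interest in Stonebridge Trust, giving 30% + 70% = 100%.
Chain via Stonebridge Trust → Redpoint Pharma AG (R3): 100% × 77% × 16% = 12.32% of Talon Mining NL.
Direct interest in Talon Mining NL: 30%.
Aggregating (R1): 12.32% + 30% = 42.32%.
42.32% does not exceed the 80% threshold, so Tobias is not a related party to Talon Mining NL.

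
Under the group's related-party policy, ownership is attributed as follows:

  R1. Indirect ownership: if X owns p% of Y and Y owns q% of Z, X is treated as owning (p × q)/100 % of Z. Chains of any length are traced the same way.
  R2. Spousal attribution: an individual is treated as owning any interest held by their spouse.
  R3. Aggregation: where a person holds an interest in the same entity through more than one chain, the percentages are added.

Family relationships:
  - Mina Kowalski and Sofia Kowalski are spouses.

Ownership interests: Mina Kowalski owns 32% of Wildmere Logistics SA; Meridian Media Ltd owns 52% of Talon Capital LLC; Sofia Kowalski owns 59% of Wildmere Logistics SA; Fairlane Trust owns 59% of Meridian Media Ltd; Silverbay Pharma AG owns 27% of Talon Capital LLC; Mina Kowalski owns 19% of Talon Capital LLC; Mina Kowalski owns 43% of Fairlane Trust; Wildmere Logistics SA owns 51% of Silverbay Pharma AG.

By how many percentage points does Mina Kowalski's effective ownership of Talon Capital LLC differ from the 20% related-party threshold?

24.7231

By spousal attribution (R2), Mina Kowalski is treated as also owning Sofia Kowalski's interest in Wildmere Logistics SA, giving 32% + 59% = 91%.
Chain via Fairlane Trust → Meridian Media Ltd (R1): 43% × 59% × 52% = 13.1924% of Talon Capital LLC.
Chain via Wildmere Logistics SA → Silverbay Pharma AG (R1): 91% × 51% × 27% = 12.5307% of Talon Capital LLC.
Direct interest in Talon Capital LLC: 19%.
Aggregating (R3): 13.1924% + 12.5307% + 19% = 44.7231%.
44.7231% exceeds the 20% threshold by 24.7231 percentage points.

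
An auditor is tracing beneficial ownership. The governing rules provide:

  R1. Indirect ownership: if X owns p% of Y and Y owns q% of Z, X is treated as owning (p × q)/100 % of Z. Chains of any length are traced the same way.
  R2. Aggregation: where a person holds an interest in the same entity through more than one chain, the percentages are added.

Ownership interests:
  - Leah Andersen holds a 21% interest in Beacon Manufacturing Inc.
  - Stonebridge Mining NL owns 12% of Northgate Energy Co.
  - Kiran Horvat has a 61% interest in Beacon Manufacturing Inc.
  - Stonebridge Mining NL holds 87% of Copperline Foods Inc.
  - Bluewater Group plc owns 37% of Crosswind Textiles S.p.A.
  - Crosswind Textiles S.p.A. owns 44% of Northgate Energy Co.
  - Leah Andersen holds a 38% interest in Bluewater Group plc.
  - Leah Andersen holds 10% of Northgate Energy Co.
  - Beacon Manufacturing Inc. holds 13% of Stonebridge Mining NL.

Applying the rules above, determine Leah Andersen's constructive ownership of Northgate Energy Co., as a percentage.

Chain via Beacon Manufacturing Inc. → Stonebridge Mining NL (R1): 21% × 13% × 12% = 0.3276% of Northgate Energy Co.
Chain via Bluewater Group plc → Crosswind Textiles S.p.A. (R1): 38% × 37% × 44% = 6.1864% of Northgate Energy Co.
Direct interest in Northgate Energy Co: 10%.
Aggregating (R2): 0.3276% + 6.1864% + 10% = 16.514%.

16.514%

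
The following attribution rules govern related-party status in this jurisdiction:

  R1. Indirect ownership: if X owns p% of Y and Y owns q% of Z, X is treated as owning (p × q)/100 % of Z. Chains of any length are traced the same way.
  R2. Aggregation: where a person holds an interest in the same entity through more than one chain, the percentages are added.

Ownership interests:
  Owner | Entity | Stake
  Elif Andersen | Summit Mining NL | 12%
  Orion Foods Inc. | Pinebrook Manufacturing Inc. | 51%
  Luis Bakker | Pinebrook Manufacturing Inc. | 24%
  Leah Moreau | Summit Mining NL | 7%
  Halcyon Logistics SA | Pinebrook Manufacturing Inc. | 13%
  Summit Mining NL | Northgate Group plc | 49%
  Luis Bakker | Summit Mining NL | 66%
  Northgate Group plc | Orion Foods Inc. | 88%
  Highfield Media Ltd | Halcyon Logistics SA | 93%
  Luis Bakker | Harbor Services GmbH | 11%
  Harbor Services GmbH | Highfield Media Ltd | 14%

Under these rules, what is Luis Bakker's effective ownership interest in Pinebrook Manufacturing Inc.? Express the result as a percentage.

Chain via Summit Mining NL → Northgate Group plc → Orion Foods Inc. (R1): 66% × 49% × 88% × 51% = 14.514192% of Pinebrook Manufacturing Inc.
Chain via Harbor Services GmbH → Highfield Media Ltd → Halcyon Logistics SA (R1): 11% × 14% × 93% × 13% = 0.186186% of Pinebrook Manufacturing Inc.
Direct interest in Pinebrook Manufacturing Inc: 24%.
Aggregating (R2): 14.514192% + 0.186186% + 24% = 38.700378%.

38.700378%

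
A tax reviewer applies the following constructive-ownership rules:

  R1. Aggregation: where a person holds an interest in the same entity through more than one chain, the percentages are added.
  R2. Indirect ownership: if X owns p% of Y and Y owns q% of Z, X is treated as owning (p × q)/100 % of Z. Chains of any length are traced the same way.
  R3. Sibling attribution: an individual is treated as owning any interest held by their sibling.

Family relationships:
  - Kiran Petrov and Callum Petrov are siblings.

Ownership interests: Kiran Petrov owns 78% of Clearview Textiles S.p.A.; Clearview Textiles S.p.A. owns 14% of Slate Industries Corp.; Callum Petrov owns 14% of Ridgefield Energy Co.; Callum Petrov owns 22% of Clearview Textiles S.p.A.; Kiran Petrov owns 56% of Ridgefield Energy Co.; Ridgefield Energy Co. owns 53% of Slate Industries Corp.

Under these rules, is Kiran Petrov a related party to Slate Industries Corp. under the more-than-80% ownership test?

No

By sibling attribution (R3), Kiran Petrov is treated as also owning Callum Petrov's interest in Ridgefield Energy Co, giving 56% + 14% = 70%.
By sibling attribution (R3), Kiran Petrov is treated as also owning Callum Petrov's interest in Clearview Textiles S.p.A, giving 78% + 22% = 100%.
Chain via Ridgefield Energy Co. (R2): 70% × 53% = 37.1% of Slate Industries Corp.
Chain via Clearview Textiles S.p.A. (R2): 100% × 14% = 14% of Slate Industries Corp.
Aggregating (R1): 37.1% + 14% = 51.1%.
51.1% does not exceed the 80% threshold, so Kiran is not a related party to Slate Industries Corp.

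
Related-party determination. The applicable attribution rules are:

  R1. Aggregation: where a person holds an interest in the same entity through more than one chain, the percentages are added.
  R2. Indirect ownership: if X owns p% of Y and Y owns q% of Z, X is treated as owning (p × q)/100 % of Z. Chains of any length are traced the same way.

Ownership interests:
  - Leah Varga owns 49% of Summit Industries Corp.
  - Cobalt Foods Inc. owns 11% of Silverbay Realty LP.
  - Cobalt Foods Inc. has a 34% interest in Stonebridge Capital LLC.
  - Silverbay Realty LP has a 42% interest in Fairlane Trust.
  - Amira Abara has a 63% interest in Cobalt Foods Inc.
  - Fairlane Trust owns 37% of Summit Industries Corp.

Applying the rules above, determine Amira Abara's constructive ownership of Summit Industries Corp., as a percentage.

Chain via Cobalt Foods Inc. → Silverbay Realty LP → Fairlane Trust (R2): 63% × 11% × 42% × 37% = 1.076922% of Summit Industries Corp.

1.076922%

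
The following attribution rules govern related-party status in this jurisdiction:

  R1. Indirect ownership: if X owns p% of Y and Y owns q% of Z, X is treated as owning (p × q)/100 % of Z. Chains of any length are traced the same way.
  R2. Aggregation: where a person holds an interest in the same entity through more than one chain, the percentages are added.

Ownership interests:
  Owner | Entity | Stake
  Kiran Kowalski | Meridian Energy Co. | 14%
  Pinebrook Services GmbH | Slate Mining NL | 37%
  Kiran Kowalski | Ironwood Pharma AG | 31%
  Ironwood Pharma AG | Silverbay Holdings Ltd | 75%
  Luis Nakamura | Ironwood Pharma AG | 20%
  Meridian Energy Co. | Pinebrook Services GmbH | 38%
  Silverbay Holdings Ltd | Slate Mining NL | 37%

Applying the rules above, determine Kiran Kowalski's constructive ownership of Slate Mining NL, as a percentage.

Chain via Meridian Energy Co. → Pinebrook Services GmbH (R1): 14% × 38% × 37% = 1.9684% of Slate Mining NL.
Chain via Ironwood Pharma AG → Silverbay Holdings Ltd (R1): 31% × 75% × 37% = 8.6025% of Slate Mining NL.
Aggregating (R2): 1.9684% + 8.6025% = 10.5709%.

10.5709%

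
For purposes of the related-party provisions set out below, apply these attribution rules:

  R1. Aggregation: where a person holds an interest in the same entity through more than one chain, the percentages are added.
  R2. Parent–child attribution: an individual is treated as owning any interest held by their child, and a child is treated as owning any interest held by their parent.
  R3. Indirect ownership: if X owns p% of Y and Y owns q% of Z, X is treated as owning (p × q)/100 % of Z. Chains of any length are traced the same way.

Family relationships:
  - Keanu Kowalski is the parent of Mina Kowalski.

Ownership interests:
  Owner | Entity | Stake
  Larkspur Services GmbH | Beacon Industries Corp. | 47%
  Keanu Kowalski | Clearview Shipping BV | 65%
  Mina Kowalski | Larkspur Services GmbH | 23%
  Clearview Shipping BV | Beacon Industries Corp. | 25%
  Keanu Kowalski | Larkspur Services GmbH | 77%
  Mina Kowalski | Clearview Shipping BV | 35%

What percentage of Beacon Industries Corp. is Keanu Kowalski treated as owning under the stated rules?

72%

By parent–child attribution (R2), Keanu Kowalski is treated as also owning Mina Kowalski's interest in Clearview Shipping BV, giving 65% + 35% = 100%.
By parent–child attribution (R2), Keanu Kowalski is treated as also owning Mina Kowalski's interest in Larkspur Services GmbH, giving 77% + 23% = 100%.
Chain via Clearview Shipping BV (R3): 100% × 25% = 25% of Beacon Industries Corp.
Chain via Larkspur Services GmbH (R3): 100% × 47% = 47% of Beacon Industries Corp.
Aggregating (R1): 25% + 47% = 72%.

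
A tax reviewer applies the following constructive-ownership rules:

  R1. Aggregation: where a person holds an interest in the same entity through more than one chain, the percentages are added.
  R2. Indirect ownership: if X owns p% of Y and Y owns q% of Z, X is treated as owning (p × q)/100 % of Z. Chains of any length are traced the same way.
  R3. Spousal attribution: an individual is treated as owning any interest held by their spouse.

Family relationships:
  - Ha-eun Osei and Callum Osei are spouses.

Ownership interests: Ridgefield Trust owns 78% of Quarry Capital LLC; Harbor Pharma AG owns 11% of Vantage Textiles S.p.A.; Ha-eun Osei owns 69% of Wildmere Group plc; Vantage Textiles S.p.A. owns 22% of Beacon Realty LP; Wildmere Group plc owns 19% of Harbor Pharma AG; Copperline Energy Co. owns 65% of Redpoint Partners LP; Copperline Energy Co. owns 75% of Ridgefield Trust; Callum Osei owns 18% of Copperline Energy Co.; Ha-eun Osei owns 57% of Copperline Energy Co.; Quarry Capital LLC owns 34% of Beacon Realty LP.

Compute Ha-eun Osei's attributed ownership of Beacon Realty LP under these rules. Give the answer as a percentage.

By spousal attribution (R3), Ha-eun Osei is treated as also owning Callum Osei's interest in Copperline Energy Co, giving 57% + 18% = 75%.
Chain via Copperline Energy Co. → Ridgefield Trust → Quarry Capital LLC (R2): 75% × 75% × 78% × 34% = 14.9175% of Beacon Realty LP.
Chain via Wildmere Group plc → Harbor Pharma AG → Vantage Textiles S.p.A. (R2): 69% × 19% × 11% × 22% = 0.317262% of Beacon Realty LP.
Aggregating (R1): 14.9175% + 0.317262% = 15.234762%.

15.234762%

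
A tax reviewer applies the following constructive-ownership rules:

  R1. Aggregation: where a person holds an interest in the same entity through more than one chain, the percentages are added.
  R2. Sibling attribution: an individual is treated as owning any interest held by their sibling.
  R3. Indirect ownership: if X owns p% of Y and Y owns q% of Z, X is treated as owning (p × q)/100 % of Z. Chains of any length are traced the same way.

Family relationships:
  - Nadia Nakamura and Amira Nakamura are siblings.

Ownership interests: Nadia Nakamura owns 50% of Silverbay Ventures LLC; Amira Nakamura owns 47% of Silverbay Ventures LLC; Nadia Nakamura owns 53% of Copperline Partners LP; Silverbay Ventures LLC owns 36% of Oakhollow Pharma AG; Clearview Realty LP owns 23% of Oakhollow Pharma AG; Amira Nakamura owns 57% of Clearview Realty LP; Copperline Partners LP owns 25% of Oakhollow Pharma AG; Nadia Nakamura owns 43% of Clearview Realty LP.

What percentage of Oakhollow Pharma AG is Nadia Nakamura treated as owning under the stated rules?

71.17%

By sibling attribution (R2), Nadia Nakamura is treated as also owning Amira Nakamura's interest in Clearview Realty LP, giving 43% + 57% = 100%.
By sibling attribution (R2), Nadia Nakamura is treated as also owning Amira Nakamura's interest in Silverbay Ventures LLC, giving 50% + 47% = 97%.
Chain via Copperline Partners LP (R3): 53% × 25% = 13.25% of Oakhollow Pharma AG.
Chain via Clearview Realty LP (R3): 100% × 23% = 23% of Oakhollow Pharma AG.
Chain via Silverbay Ventures LLC (R3): 97% × 36% = 34.92% of Oakhollow Pharma AG.
Aggregating (R1): 13.25% + 23% + 34.92% = 71.17%.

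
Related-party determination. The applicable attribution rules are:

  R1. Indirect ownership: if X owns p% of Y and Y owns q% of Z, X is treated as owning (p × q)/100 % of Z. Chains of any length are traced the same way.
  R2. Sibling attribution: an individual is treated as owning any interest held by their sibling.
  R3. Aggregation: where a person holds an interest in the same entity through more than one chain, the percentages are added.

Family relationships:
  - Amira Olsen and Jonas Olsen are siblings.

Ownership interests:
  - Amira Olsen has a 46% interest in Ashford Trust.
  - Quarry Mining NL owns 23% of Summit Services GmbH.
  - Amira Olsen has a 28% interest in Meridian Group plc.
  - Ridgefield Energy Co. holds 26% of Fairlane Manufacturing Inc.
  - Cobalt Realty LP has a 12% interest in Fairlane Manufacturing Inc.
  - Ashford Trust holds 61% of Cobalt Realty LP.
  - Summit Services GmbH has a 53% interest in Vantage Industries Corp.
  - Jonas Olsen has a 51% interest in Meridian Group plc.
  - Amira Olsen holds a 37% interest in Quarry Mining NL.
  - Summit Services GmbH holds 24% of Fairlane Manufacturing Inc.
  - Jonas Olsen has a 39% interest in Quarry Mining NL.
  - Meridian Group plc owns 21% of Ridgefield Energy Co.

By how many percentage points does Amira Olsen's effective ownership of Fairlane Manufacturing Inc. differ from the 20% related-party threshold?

By sibling attribution (R2), Amira Olsen is treated as also owning Jonas Olsen's interest in Quarry Mining NL, giving 37% + 39% = 76%.
By sibling attribution (R2), Amira Olsen is treated as also owning Jonas Olsen's interest in Meridian Group plc, giving 28% + 51% = 79%.
Chain via Ashford Trust → Cobalt Realty LP (R1): 46% × 61% × 12% = 3.3672% of Fairlane Manufacturing Inc.
Chain via Quarry Mining NL → Summit Services GmbH (R1): 76% × 23% × 24% = 4.1952% of Fairlane Manufacturing Inc.
Chain via Meridian Group plc → Ridgefield Energy Co. (R1): 79% × 21% × 26% = 4.3134% of Fairlane Manufacturing Inc.
Aggregating (R3): 3.3672% + 4.1952% + 4.3134% = 11.8758%.
11.8758% falls short of the 20% threshold by 8.1242 percentage points.

8.1242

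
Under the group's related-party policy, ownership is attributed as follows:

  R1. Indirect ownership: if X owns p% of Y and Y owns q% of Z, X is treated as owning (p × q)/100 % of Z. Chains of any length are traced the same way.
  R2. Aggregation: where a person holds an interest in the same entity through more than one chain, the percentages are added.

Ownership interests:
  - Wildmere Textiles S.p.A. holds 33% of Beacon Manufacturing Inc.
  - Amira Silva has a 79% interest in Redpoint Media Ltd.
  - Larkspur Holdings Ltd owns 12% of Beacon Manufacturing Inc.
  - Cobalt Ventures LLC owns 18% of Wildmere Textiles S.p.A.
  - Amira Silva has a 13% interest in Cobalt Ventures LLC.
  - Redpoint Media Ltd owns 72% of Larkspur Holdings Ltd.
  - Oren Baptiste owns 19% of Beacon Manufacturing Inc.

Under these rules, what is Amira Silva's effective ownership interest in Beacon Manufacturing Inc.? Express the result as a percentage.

7.5978%

Chain via Cobalt Ventures LLC → Wildmere Textiles S.p.A. (R1): 13% × 18% × 33% = 0.7722% of Beacon Manufacturing Inc.
Chain via Redpoint Media Ltd → Larkspur Holdings Ltd (R1): 79% × 72% × 12% = 6.8256% of Beacon Manufacturing Inc.
Aggregating (R2): 0.7722% + 6.8256% = 7.5978%.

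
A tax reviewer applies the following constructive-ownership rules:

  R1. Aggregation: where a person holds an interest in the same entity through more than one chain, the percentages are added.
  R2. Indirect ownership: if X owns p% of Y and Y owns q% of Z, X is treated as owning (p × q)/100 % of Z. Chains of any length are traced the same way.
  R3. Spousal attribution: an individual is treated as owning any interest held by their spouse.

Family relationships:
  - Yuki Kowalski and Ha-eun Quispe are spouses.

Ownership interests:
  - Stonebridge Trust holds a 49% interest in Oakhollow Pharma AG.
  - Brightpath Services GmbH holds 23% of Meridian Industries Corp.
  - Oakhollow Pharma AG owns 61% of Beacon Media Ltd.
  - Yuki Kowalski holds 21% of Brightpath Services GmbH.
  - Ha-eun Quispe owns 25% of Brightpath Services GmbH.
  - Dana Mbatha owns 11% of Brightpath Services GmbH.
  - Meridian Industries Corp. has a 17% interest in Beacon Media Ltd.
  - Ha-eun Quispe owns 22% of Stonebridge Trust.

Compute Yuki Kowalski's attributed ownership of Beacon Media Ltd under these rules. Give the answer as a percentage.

8.3744%

By spousal attribution (R3), Yuki Kowalski is treated as also owning Ha-eun Quispe's interest in Brightpath Services GmbH, giving 21% + 25% = 46%.
By spousal attribution (R3), Yuki Kowalski is treated as owning Ha-eun Quispe's 22% interest in Stonebridge Trust.
Chain via Brightpath Services GmbH → Meridian Industries Corp. (R2): 46% × 23% × 17% = 1.7986% of Beacon Media Ltd.
Chain via Stonebridge Trust → Oakhollow Pharma AG (R2): 22% × 49% × 61% = 6.5758% of Beacon Media Ltd.
Aggregating (R1): 1.7986% + 6.5758% = 8.3744%.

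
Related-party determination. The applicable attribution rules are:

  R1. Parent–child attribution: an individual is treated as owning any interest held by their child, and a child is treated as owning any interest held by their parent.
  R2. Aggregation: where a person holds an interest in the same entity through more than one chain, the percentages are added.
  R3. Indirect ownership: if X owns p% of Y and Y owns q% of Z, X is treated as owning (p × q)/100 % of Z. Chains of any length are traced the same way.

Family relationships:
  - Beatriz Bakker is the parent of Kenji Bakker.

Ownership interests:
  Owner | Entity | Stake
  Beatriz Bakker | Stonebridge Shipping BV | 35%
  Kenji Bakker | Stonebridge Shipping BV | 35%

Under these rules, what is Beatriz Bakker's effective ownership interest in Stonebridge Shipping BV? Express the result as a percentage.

70%

By parent–child attribution (R1), Beatriz Bakker is treated as also owning Kenji Bakker's interest in Stonebridge Shipping BV, giving 35% + 35% = 70%.
Direct interest in Stonebridge Shipping BV: 70%.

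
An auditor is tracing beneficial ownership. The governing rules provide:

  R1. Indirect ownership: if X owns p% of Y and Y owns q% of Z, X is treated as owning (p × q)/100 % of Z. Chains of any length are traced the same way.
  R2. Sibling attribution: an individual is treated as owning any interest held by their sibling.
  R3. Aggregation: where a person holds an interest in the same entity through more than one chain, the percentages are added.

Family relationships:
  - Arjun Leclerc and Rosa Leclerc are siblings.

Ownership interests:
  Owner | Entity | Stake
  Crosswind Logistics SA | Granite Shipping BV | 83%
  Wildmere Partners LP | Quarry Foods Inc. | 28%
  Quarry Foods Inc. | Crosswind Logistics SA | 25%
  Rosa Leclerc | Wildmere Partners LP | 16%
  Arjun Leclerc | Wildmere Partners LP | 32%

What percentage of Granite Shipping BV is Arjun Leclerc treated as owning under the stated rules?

2.7888%

By sibling attribution (R2), Arjun Leclerc is treated as also owning Rosa Leclerc's interest in Wildmere Partners LP, giving 32% + 16% = 48%.
Chain via Wildmere Partners LP → Quarry Foods Inc. → Crosswind Logistics SA (R1): 48% × 28% × 25% × 83% = 2.7888% of Granite Shipping BV.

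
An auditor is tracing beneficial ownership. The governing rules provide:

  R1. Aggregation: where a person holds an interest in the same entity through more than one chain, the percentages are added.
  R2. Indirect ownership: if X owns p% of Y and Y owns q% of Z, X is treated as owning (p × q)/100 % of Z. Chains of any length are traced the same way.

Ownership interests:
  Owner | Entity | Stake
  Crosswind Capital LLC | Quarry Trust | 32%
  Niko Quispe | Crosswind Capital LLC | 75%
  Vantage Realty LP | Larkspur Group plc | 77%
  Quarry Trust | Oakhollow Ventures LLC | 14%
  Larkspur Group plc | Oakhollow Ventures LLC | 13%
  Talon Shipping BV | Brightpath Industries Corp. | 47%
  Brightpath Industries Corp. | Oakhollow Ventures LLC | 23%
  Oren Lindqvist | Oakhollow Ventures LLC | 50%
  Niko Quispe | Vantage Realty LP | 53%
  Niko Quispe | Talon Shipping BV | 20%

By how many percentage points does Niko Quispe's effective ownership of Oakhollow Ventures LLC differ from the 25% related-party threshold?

Chain via Talon Shipping BV → Brightpath Industries Corp. (R2): 20% × 47% × 23% = 2.162% of Oakhollow Ventures LLC.
Chain via Vantage Realty LP → Larkspur Group plc (R2): 53% × 77% × 13% = 5.3053% of Oakhollow Ventures LLC.
Chain via Crosswind Capital LLC → Quarry Trust (R2): 75% × 32% × 14% = 3.36% of Oakhollow Ventures LLC.
Aggregating (R1): 2.162% + 5.3053% + 3.36% = 10.8273%.
10.8273% falls short of the 25% threshold by 14.1727 percentage points.

14.1727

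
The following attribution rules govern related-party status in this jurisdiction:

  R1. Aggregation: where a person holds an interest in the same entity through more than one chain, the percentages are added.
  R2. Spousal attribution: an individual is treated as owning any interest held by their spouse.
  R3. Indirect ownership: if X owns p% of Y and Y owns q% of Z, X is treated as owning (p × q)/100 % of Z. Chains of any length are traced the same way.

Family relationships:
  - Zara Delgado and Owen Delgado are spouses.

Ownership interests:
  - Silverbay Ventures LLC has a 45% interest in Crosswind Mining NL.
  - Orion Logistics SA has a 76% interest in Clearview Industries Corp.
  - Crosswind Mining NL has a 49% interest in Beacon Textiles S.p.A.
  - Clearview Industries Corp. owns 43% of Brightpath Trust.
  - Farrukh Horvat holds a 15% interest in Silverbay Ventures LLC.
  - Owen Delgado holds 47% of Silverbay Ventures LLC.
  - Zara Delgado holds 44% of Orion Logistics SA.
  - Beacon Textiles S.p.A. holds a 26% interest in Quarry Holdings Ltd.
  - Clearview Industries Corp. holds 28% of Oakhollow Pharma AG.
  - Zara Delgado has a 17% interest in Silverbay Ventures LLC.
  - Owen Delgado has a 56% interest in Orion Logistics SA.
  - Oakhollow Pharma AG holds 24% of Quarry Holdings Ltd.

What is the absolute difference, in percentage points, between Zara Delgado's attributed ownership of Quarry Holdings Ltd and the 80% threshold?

71.22368

By spousal attribution (R2), Zara Delgado is treated as also owning Owen Delgado's interest in Silverbay Ventures LLC, giving 17% + 47% = 64%.
By spousal attribution (R2), Zara Delgado is treated as also owning Owen Delgado's interest in Orion Logistics SA, giving 44% + 56% = 100%.
Chain via Silverbay Ventures LLC → Crosswind Mining NL → Beacon Textiles S.p.A. (R3): 64% × 45% × 49% × 26% = 3.66912% of Quarry Holdings Ltd.
Chain via Orion Logistics SA → Clearview Industries Corp. → Oakhollow Pharma AG (R3): 100% × 76% × 28% × 24% = 5.1072% of Quarry Holdings Ltd.
Aggregating (R1): 3.66912% + 5.1072% = 8.77632%.
8.77632% falls short of the 80% threshold by 71.22368 percentage points.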